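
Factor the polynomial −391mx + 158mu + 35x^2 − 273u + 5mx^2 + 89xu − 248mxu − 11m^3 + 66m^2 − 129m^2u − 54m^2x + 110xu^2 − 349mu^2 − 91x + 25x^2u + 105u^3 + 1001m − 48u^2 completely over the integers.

Group: m(−11m^2 − 54mx − 74mu + 143m + 5x^2 + 22xu − 13x + 21u^2 − 39u) + (5u + 7)(−11m^2 − 54mx − 74mu + 143m + 5x^2 + 22xu − 13x + 21u^2 − 39u); both groups contain (−11m^2 − 54mx − 74mu + 143m + 5x^2 + 22xu − 13x + 21u^2 − 39u), so (m + 5u + 7) is a factor with cofactor −11m^2 − 54mx − 74mu + 143m + 5x^2 + 22xu − 13x + 21u^2 − 39u.
The cofactor groups again: −11m^2 − 54mx − 74mu + 143m + 5x^2 + 22xu − 13x + 21u^2 − 39u = −11m(m + 5x + 7u − 13) + (x + 3u)(m + 5x + 7u − 13); both groups contain (m + 5x + 7u − 13), giving −(11m − x − 3u)(m + 5x + 7u − 13).

−(11m − x − 3u)(m + 5u + 7)(m + 5x + 7u − 13)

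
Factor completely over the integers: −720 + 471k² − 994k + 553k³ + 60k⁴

(3k + 2)(4k − 5)(5k + 9)(k + 8)

By the rational root theorem, k = −8 is a root, so (k + 8) divides it; the quotient is 60k³ + 73k² − 113k − 90.
Next, k = −9/5 is a root, so (5k + 9) divides it; the quotient is 12k² − 7k − 10.
The remaining quadratic factors as (3k + 2)(4k − 5).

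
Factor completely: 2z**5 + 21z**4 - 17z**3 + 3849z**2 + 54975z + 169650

Testing divisors of the constant over divisors of the leading coefficient, z = -13 is a root, so (z + 13) is a factor; dividing leaves 2z**4 - 5z**3 + 48z**2 + 3225z + 13050.
Then z = -5 is a root, so (z + 5) is a factor; dividing leaves 2z**3 - 15z**2 + 123z + 2610.
Then z = -15/2 is a root, so (2z + 15) divides it; the quotient is z**2 - 15z + 174.
The quadratic z**2 - 15z + 174 has discriminant -471 < 0 and is irreducible over ℤ.

(2z + 15)(z + 13)(z + 5)(z**2 - 15z + 174)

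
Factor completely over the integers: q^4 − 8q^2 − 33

(q^2 + 3)(q^2 − 11)

Substitute u = q^2 to get a quadratic in u, then factor.
q^2 + 3 is irreducible over ℤ (always positive, so no real roots).
q^2 − 11 is irreducible over ℤ (11 is not a perfect square).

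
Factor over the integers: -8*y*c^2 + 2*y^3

Factor out 2*y, leaving y^2 - 4*c^2, which is a difference of two squares.

2*y*(y - 2*c)*(y + 2*c)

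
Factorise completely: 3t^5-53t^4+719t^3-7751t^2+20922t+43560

(3t+4)(t-11)(t-6)(t^2-2t+165)

Testing divisors of the constant over divisors of the leading coefficient, t = 11 is a root, giving the factor (t-11) and quotient 3t^4-20t^3+499t^2-2262t-3960.
Then t = -4/3 is a root, so (3t+4) divides it; the quotient is t^3-8t^2+177t-990.
Then t = 6 is a root, so (t-6) is a factor; dividing leaves t^2-2t+165.
The quadratic t^2-2t+165 has discriminant -656 < 0 and is irreducible over ℤ.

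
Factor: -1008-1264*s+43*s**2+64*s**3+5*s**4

(5*s+4)*(s+7)*(s+9)*(s-4)

Trying the rational-root candidates, s = 4 is a root, so (s-4) divides it; the quotient is 5*s**3+84*s**2+379*s+252.
Continuing, s = -9 is a root, giving the factor (s+9) and quotient 5*s**2+39*s+28.
The remaining quadratic factors as (5*s+4)(s+7).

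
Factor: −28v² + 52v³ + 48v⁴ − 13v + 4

Testing divisors of the constant over divisors of the leading coefficient, v = −1/2 is a root, so (2v + 1) divides it; the quotient is 24v³ + 14v² − 21v + 4.
Next, v = 1/2 is a root, giving the factor (2v − 1) and quotient 12v² + 13v − 4.
The remaining quadratic factors as (3v + 4)(4v − 1).

(2v + 1)(2v − 1)(3v + 4)(4v − 1)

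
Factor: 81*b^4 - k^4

(3*b + k)*(3*b - k)*(9*b^2 + k^2)

Write as (9*b^2)² − (k^2)², then factor 9*b^2 - k^2 once more.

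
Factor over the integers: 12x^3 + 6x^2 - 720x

Pull out the common factor 6x, then factor the remaining trinomial.

6x(2x - 15)(x + 8)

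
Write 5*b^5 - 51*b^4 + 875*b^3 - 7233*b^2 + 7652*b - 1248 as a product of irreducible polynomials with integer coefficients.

Among the possible rational roots, b = 1 is a root, so (b - 1) divides it; the quotient is 5*b^4 - 46*b^3 + 829*b^2 - 6404*b + 1248.
Next, b = 1/5 is a root, giving the factor (5*b - 1) and quotient b^3 - 9*b^2 + 164*b - 1248.
Then b = 8 is a root, so (b - 8) divides it; the quotient is b^2 - b + 156.
The quadratic b^2 - b + 156 has discriminant -623 < 0 and is irreducible over ℤ.

(5*b - 1)*(b - 1)*(b - 8)*(b^2 - b + 156)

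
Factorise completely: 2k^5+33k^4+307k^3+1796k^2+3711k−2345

(2k−1)(k+5)(k+7)(k^2+5k+67)

Testing divisors of the constant over divisors of the leading coefficient, k = −7 is a root, giving the factor (k+7) and quotient 2k^4+19k^3+174k^2+578k−335.
Then k = 1/2 is a root, so (2k−1) is a factor; dividing leaves k^3+10k^2+92k+335.
Continuing, k = −5 is a root, so (k+5) is a factor; dividing leaves k^2+5k+67.
The quadratic k^2+5k+67 has discriminant −243 < 0 and is irreducible over ℤ.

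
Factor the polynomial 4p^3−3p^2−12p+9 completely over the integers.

Group as (4p^3−12p) + (−3p^2+9) = 4p(p^2−3) − 3(p^2−3).
Both groups share the factor (p^2−3).

(4p−3)(p^2−3)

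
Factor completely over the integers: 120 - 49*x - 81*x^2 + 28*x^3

Trying the rational-root candidates, x = -5/4 is a root, so (4*x + 5) is a factor; dividing leaves 7*x^2 - 29*x + 24.
The remaining quadratic factors as (7*x - 8)(x - 3).

(4*x + 5)*(7*x - 8)*(x - 3)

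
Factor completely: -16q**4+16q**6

16q**4(q+1)(q-1)

Factor out 16q**4 first: what remains is q**2-1.
Recognize a difference of squares with the parts q and 1.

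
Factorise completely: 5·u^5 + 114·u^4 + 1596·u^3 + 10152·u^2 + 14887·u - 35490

Testing divisors of the constant over divisors of the leading coefficient, u = 6/5 is a root, giving the factor (5·u - 6) and quotient u^4 + 24·u^3 + 348·u^2 + 2448·u + 5915.
Then u = -7 is a root, giving the factor (u + 7) and quotient u^3 + 17·u^2 + 229·u + 845.
Continuing, u = -5 is a root, so (u + 5) is a factor; dividing leaves u^2 + 12·u + 169.
The quadratic u^2 + 12·u + 169 has discriminant -532 < 0 and is irreducible over ℤ.

(5·u - 6)·(u + 5)·(u + 7)·(u^2 + 12·u + 169)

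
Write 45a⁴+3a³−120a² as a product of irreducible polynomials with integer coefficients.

Pull out the common factor 3a², then factor the remaining trinomial.

3a²(3a+5)(5a−8)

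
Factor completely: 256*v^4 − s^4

Write as (16*v^2)² − (s^2)², then factor 16*v^2 − s^2 once more.

(4*v − s)*(4*v + s)*(16*v^2 + s^2)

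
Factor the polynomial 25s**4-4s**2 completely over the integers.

s**2(5s+2)(5s-2)

Every term has a factor of s**2; factoring it out leaves 25s**2-4.
Recognize a difference of squares with the parts 5s and 2.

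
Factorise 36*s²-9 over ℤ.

Every term has a factor of 9. Then 4*s²-1 = (2*s)² − (1)².

9*(2*s+1)*(2*s-1)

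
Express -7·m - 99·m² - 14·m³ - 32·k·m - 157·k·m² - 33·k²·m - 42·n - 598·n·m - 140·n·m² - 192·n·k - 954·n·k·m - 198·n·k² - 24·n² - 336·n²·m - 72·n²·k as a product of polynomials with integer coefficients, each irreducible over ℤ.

-(4·n + 11·k + m + 7)·(3·k + 14·m + 1)·(6·n + m)

Group: 3·k·(-24·n² - 66·n·k - 10·n·m - 42·n - 11·k·m - m² - 7·m) + (14·m + 1)·(-24·n² - 66·n·k - 10·n·m - 42·n - 11·k·m - m² - 7·m); both groups contain (-24·n² - 66·n·k - 10·n·m - 42·n - 11·k·m - m² - 7·m), so (3·k + 14·m + 1) is a factor with cofactor -24·n² - 66·n·k - 10·n·m - 42·n - 11·k·m - m² - 7·m.
The cofactor groups again: -24·n² - 66·n·k - 10·n·m - 42·n - 11·k·m - m² - 7·m = -6·n·(4·n + 11·k + m + 7) - m·(4·n + 11·k + m + 7); both groups contain (4·n + 11·k + m + 7), giving -(6·n + m)·(4·n + 11·k + m + 7).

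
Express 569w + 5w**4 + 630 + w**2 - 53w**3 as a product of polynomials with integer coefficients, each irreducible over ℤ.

Among the possible rational roots, w = -2 is a root, so (w + 2) divides it; the quotient is 5w**3 - 63w**2 + 127w + 315.
Continuing, w = -7/5 is a root, giving the factor (5w + 7) and quotient w**2 - 14w + 45.
The remaining quadratic factors as (w - 5)(w - 9).

(5w + 7)(w + 2)(w - 5)(w - 9)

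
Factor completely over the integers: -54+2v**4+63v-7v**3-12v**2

(2v-3)(v+3)(v-2)(v-3)

Testing divisors of the constant over divisors of the leading coefficient, v = -3 is a root, giving the factor (v+3) and quotient 2v**3-13v**2+27v-18.
Next, v = 2 is a root, so (v-2) divides it; the quotient is 2v**2-9v+9.
The remaining quadratic factors as (2v-3)(v-3).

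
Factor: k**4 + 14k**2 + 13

Substitute u = k**2 to get a quadratic in u, then factor.
k**2 + 13 is irreducible over ℤ (always positive, so no real roots).
k**2 + 1 is irreducible over ℤ (sum of squares).

(k**2 + 1)(k**2 + 13)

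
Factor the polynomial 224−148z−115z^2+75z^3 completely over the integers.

Among the possible rational roots, z = −7/5 is a root, so (5z+7) is a factor; dividing leaves 15z^2−44z+32.
The remaining quadratic factors as (3z−4)(5z−8).

(3z−4)(5z+7)(5z−8)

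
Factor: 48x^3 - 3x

3x(4x + 1)(4x - 1)

Pull out the common factor 3x; 16x^2 - 1 is a difference of squares.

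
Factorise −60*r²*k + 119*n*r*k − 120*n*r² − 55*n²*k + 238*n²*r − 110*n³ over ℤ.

Group: 5*n*(−22*n² + 30*n*r − 11*n*k + 15*r*k) − 4*r*(−22*n² + 30*n*r − 11*n*k + 15*r*k); both groups contain (−22*n² + 30*n*r − 11*n*k + 15*r*k), so (5*n − 4*r) is a factor with cofactor −22*n² + 30*n*r − 11*n*k + 15*r*k.
The cofactor groups again: −22*n² + 30*n*r − 11*n*k + 15*r*k = −11*n*(2*n + k) + 15*r*(2*n + k); both groups contain (2*n + k), giving −(11*n − 15*r)*(2*n + k).

−(11*n − 15*r)*(5*n − 4*r)*(2*n + k)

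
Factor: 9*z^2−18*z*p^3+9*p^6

9*(z−p^3)^2

Factor out 9 first: what remains is z^2−2*z*p^3+p^6.
Recognize a perfect-square trinomial with the parts p^3 and z.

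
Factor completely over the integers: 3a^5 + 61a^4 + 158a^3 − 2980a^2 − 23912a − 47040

By the rational root theorem, a = 8 is a root, so (a − 8) divides it; the quotient is 3a^4 + 85a^3 + 838a^2 + 3724a + 5880.
Next, a = −14 is a root, so (a + 14) is a factor; dividing leaves 3a^3 + 43a^2 + 236a + 420.
Then a = −10/3 is a root, giving the factor (3a + 10) and quotient a^2 + 11a + 42.
The quadratic a^2 + 11a + 42 has discriminant −47 < 0 and is irreducible over ℤ.

(3a + 10)(a + 14)(a − 8)(a^2 + 11a + 42)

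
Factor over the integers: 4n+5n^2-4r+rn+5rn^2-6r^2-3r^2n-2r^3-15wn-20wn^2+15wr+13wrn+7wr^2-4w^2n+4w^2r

(r-n)(4w-r-1)(w+2r+5n+4)

Group: w(4wr-4wn-r^2+rn-r+n) + (2r+5n+4)(4wr-4wn-r^2+rn-r+n); both groups contain (4wr-4wn-r^2+rn-r+n), so (w+2r+5n+4) is a factor with cofactor 4wr-4wn-r^2+rn-r+n.
The cofactor groups again: 4wr-4wn-r^2+rn-r+n = r(4w-r-1) - n(4w-r-1); both groups contain (4w-r-1), giving (r-n)(4w-r-1).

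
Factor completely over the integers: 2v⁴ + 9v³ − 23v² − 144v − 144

Testing divisors of the constant over divisors of the leading coefficient, v = −3/2 is a root, so (2v + 3) divides it; the quotient is v³ + 3v² − 16v − 48.
Continuing, v = 4 is a root, so (v − 4) is a factor; dividing leaves v² + 7v + 12.
The remaining quadratic factors as (v + 4)(v + 3).

(2v + 3)(v + 3)(v + 4)(v − 4)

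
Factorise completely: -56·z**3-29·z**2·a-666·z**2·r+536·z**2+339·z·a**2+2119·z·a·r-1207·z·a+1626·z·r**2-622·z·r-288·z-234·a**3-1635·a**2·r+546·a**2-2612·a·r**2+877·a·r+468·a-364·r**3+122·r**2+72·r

Group: 8·z·(-7·z**2-15·z·a-85·z·r+67·z+18·a**2+123·a·r-42·a+182·r**2-61·r-36) + (-13·a-2·r)·(-7·z**2-15·z·a-85·z·r+67·z+18·a**2+123·a·r-42·a+182·r**2-61·r-36); both groups contain (-7·z**2-15·z·a-85·z·r+67·z+18·a**2+123·a·r-42·a+182·r**2-61·r-36), so (8·z-13·a-2·r) is a factor with cofactor -7·z**2-15·z·a-85·z·r+67·z+18·a**2+123·a·r-42·a+182·r**2-61·r-36.
The cofactor groups again: -7·z**2-15·z·a-85·z·r+67·z+18·a**2+123·a·r-42·a+182·r**2-61·r-36 = -7·z·(z+3·a+14·r-9) + (6·a+13·r+4)·(z+3·a+14·r-9); both groups contain (z+3·a+14·r-9), giving -(7·z-6·a-13·r-4)·(z+3·a+14·r-9).

-(8·z-13·a-2·r)·(7·z-6·a-13·r-4)·(z+3·a+14·r-9)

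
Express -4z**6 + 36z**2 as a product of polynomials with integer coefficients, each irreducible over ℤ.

-4z**2(z**2 + 3)(z**2 - 3)

Pull out the common factor 4z**2, leaving -z**4 + 9.
Recognize a difference of squares with the parts 3 and z**2.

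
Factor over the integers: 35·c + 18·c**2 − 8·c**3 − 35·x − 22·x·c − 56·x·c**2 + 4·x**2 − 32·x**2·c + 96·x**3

Group: 12·x·(8·x**2 − 4·x·c + 5·x − 4·c**2 − 5·c) + (2·c − 7)·(8·x**2 − 4·x·c + 5·x − 4·c**2 − 5·c); both groups contain (8·x**2 − 4·x·c + 5·x − 4·c**2 − 5·c), so (12·x + 2·c − 7) is a factor with cofactor 8·x**2 − 4·x·c + 5·x − 4·c**2 − 5·c.
The cofactor groups again: 8·x**2 − 4·x·c + 5·x − 4·c**2 − 5·c = x·(8·x + 4·c + 5) − c·(8·x + 4·c + 5); both groups contain (8·x + 4·c + 5), giving (x − c)·(8·x + 4·c + 5).

(x − c)·(12·x + 2·c − 7)·(8·x + 4·c + 5)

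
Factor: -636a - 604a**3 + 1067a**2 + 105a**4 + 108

By the rational root theorem, a = 2/7 is a root, so (7a - 2) is a factor; dividing leaves 15a**3 - 82a**2 + 129a - 54.
Continuing, a = 2/3 is a root, so (3a - 2) divides it; the quotient is 5a**2 - 24a + 27.
The remaining quadratic factors as (a - 3)(5a - 9).

(3a - 2)(5a - 9)(7a - 2)(a - 3)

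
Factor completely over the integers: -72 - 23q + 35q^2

Need a pair with product 35·(-72) = -2520 and sum -23: that's 40 and -63.
Split the middle term: 35q^2 + 40q - 63q - 72 = 5q(7q + 8) - 9(7q + 8).

(5q - 9)(7q + 8)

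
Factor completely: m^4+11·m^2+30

Substitute u = m^2 to get a quadratic in u, then factor.
m^2+6 is irreducible over ℤ (always positive, so no real roots).
m^2+5 is irreducible over ℤ (always positive, so no real roots).

(m^2+5)·(m^2+6)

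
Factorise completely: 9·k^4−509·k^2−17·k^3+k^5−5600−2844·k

(k+4)·(k+7)·(k−8)·(k^2+6·k+25)

Trying the rational-root candidates, k = 8 is a root, so (k−8) divides it; the quotient is k^4+17·k^3+119·k^2+443·k+700.
Continuing, k = −4 is a root, so (k+4) is a factor; dividing leaves k^3+13·k^2+67·k+175.
Then k = −7 is a root, so (k+7) is a factor; dividing leaves k^2+6·k+25.
The quadratic k^2+6·k+25 has discriminant −64 < 0 and is irreducible over ℤ.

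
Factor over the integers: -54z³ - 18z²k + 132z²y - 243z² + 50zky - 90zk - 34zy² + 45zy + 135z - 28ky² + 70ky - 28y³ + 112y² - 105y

-(z - 2y + 5)(9z - 7y)(6z + 2k + 2y - 3)

Group: 6z(-9z² + 25zy - 45z - 14y² + 35y) + (2k + 2y - 3)(-9z² + 25zy - 45z - 14y² + 35y); both groups contain (-9z² + 25zy - 45z - 14y² + 35y), so (6z + 2k + 2y - 3) is a factor with cofactor -9z² + 25zy - 45z - 14y² + 35y.
The cofactor groups again: -9z² + 25zy - 45z - 14y² + 35y = -9z(z - 2y + 5) + 7y(z - 2y + 5); both groups contain (z - 2y + 5), giving -(9z - 7y)(z - 2y + 5).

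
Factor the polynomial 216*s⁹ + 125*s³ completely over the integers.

s³*(6*s² + 5)*(36*s⁴ - 30*s² + 25)

Pull out the common factor s³, leaving 216*s⁶ + 125.
Recognize a sum of cubes with the parts 6*s² and 5.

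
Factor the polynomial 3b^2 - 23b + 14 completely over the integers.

(3b - 2)(b - 7)

Need a pair with product 3·14 = 42 and sum -23: that's -21 and -2.
Split the middle term: 3b^2 - 21b - 2b + 14 = 3b(b - 7) - 2(b - 7).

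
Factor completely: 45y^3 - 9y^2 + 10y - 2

(5y - 1)(9y^2 + 2)

Group as (45y^3 + 10y) + (-9y^2 - 2) = 5y(9y^2 + 2) - (9y^2 + 2).
Both groups share the factor (9y^2 + 2).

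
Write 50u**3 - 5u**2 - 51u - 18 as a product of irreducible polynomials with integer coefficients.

Among the possible rational roots, u = -3/5 is a root, so (5u + 3) is a factor; dividing leaves 10u**2 - 7u - 6.
The remaining quadratic factors as (5u - 6)(2u + 1).

(2u + 1)(5u + 3)(5u - 6)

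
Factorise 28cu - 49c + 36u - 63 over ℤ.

(4u - 7)(7c + 9)

Group as (28cu - 49c) + (36u - 63) = 7c(4u - 7) + 9(4u - 7).
Both groups share the factor (4u - 7).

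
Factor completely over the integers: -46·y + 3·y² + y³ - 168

Among the possible rational roots, y = -4 is a root, giving the factor (y + 4) and quotient y² - y - 42.
The remaining quadratic factors as (y + 6)(y - 7).

(y + 4)·(y + 6)·(y - 7)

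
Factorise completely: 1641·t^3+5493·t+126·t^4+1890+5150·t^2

Testing divisors of the constant over divisors of the leading coefficient, t = −5/6 is a root, giving the factor (6·t+5) and quotient 21·t^3+256·t^2+645·t+378.
Continuing, t = −6/7 is a root, giving the factor (7·t+6) and quotient 3·t^2+34·t+63.
The remaining quadratic factors as (t+9)(3·t+7).

(3·t+7)·(6·t+5)·(7·t+6)·(t+9)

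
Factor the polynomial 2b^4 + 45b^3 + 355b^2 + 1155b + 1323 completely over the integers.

(2b + 7)(b + 3)(b + 7)(b + 9)

By the rational root theorem, b = −9 is a root, giving the factor (b + 9) and quotient 2b^3 + 27b^2 + 112b + 147.
Then b = −7 is a root, giving the factor (b + 7) and quotient 2b^2 + 13b + 21.
The remaining quadratic factors as (b + 3)(2b + 7).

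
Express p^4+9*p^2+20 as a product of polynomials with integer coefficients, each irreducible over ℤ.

Substitute u = p^2 to get a quadratic in u, then factor.
p^2+5 is irreducible over ℤ (always positive, so no real roots).
p^2+4 is irreducible over ℤ (sum of squares).

(p^2+4)*(p^2+5)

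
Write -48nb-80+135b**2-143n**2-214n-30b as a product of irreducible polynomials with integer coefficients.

-(11n-9b+8)(13n+15b+10)

Group: -11n(13n+15b+10) + (9b-8)(13n+15b+10); both groups contain (13n+15b+10).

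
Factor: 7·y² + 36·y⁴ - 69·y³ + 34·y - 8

(3·y + 2)·(3·y - 4)·(4·y - 1)·(y - 1)

Testing divisors of the constant over divisors of the leading coefficient, y = -2/3 is a root, so (3·y + 2) divides it; the quotient is 12·y³ - 31·y² + 23·y - 4.
Next, y = 1/4 is a root, so (4·y - 1) divides it; the quotient is 3·y² - 7·y + 4.
The remaining quadratic factors as (3·y - 4)(y - 1).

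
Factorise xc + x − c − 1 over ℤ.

(c + 1)(x − 1)

Group as (xc + x) + (−c − 1) = x(c + 1) − (c + 1).
Both groups share the factor (c + 1).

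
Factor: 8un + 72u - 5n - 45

Group as (8un + 72u) + (-5n - 45) = 8u(n + 9) - 5(n + 9).
Both groups share the factor (n + 9).

(8u - 5)(n + 9)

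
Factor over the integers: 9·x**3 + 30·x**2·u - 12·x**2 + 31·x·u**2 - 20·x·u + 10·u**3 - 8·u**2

(3·x + 2·u)·(3·x + 5·u - 4)·(x + u)

Group: 3·x·(3·x**2 + 8·x·u - 4·x + 5·u**2 - 4·u) + 2·u·(3·x**2 + 8·x·u - 4·x + 5·u**2 - 4·u); both groups contain (3·x**2 + 8·x·u - 4·x + 5·u**2 - 4·u), so (3·x + 2·u) is a factor with cofactor 3·x**2 + 8·x·u - 4·x + 5·u**2 - 4·u.
The cofactor groups again: 3·x**2 + 8·x·u - 4·x + 5·u**2 - 4·u = x·(3·x + 5·u - 4) + u·(3·x + 5·u - 4); both groups contain (3·x + 5·u - 4), giving (x + u)·(3·x + 5·u - 4).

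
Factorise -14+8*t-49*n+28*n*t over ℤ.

Group as (28*n*t-49*n) + (8*t-14) = 7*n*(4*t-7) + 2*(4*t-7).
Both groups share the factor (4*t-7).

(4*t-7)*(7*n+2)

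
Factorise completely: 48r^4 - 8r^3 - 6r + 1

Group as (48r^4 - 6r) + (-8r^3 + 1) = 6r(8r^3 - 1) - (8r^3 - 1).
Both groups share the factor (8r^3 - 1).

(2r - 1)(6r - 1)(4r^2 + 2r + 1)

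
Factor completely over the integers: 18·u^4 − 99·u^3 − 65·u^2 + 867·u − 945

Trying the rational-root candidates, u = 5/3 is a root, so (3·u − 5) is a factor; dividing leaves 6·u^3 − 23·u^2 − 60·u + 189.
Next, u = 9/2 is a root, so (2·u − 9) divides it; the quotient is 3·u^2 + 2·u − 21.
The remaining quadratic factors as (3·u − 7)(u + 3).

(2·u − 9)·(3·u − 5)·(3·u − 7)·(u + 3)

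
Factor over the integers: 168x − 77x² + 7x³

7x(x − 3)(x − 8)

Pull out the common factor 7x, then factor the remaining trinomial.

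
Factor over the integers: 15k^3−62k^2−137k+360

(3k+8)(5k−9)(k−5)

Trying the rational-root candidates, k = 9/5 is a root, so (5k−9) is a factor; dividing leaves 3k^2−7k−40.
The remaining quadratic factors as (k−5)(3k+8).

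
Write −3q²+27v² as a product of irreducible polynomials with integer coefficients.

Every term has a factor of 3. Then 9v²−q² = (3v)² − (q)².

3(3v−q)(3v+q)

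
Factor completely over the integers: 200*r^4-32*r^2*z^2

8*r^2*(5*r+2*z)*(5*r-2*z)

Pull out the common factor 8*r^2; 25*r^2-4*z^2 is a difference of squares.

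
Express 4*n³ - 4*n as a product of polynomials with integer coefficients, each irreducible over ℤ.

Pull out the common factor 4*n; n² - 1 is a difference of squares.

4*n*(n + 1)*(n - 1)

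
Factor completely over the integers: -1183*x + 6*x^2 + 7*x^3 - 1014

(7*x + 6)*(x + 13)*(x - 13)

Trying the rational-root candidates, x = -6/7 is a root, so (7*x + 6) divides it; the quotient is x^2 - 169.
The remaining quadratic factors as (x + 13)(x - 13).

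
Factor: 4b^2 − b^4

Pull out the common factor b^2, leaving −b^2 + 4.
Recognize a difference of squares with the parts 2 and b.

−b^2(b + 2)(b − 2)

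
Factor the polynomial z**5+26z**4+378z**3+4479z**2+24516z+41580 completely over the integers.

Among the possible rational roots, z = -6 is a root, so (z+6) divides it; the quotient is z**4+20z**3+258z**2+2931z+6930.
Then z = -3 is a root, so (z+3) is a factor; dividing leaves z**3+17z**2+207z+2310.
Next, z = -14 is a root, giving the factor (z+14) and quotient z**2+3z+165.
The quadratic z**2+3z+165 has discriminant -651 < 0 and is irreducible over ℤ.

(z+14)(z+3)(z+6)(z**2+3z+165)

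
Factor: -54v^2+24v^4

Every term has a factor of 6v^2. Then 4v^2-9 = (2v)² − (3)².

6v^2(2v+3)(2v-3)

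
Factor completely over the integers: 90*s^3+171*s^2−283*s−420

Testing divisors of the constant over divisors of the leading coefficient, s = −7/6 is a root, so (6*s+7) divides it; the quotient is 15*s^2+11*s−60.
The remaining quadratic factors as (3*s−5)(5*s+12).

(3*s−5)*(5*s+12)*(6*s+7)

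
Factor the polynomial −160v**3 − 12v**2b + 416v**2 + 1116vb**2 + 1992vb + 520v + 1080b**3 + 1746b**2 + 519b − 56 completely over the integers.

Group: 2v(−80v**2 − 246vb − 72v − 180b**2 − 81b + 8) + (−6b − 7)(−80v**2 − 246vb − 72v − 180b**2 − 81b + 8); both groups contain (−80v**2 − 246vb − 72v − 180b**2 − 81b + 8), so (2v − 6b − 7) is a factor with cofactor −80v**2 − 246vb − 72v − 180b**2 − 81b + 8.
The cofactor groups again: −80v**2 − 246vb − 72v − 180b**2 − 81b + 8 = −10v(8v + 15b + 8) + (−12b + 1)(8v + 15b + 8); both groups contain (8v + 15b + 8), giving −(10v + 12b − 1)(8v + 15b + 8).

−(2v − 6b − 7)(10v + 12b − 1)(8v + 15b + 8)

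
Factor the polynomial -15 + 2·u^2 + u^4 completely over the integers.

(u^2 + 5)·(u^2 - 3)

Substitute w = u^2 to get a quadratic in w, then factor.
u^2 + 5 is irreducible over ℤ (always positive, so no real roots).
u^2 - 3 is irreducible over ℤ (3 is not a perfect square).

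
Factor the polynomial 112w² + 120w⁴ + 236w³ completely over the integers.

4w²(5w + 4)(6w + 7)

Pull out the common factor 4w², then factor the remaining trinomial.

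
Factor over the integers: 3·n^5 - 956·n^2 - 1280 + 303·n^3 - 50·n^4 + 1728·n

Among the possible rational roots, n = 5/3 is a root, so (3·n - 5) is a factor; dividing leaves n^4 - 15·n^3 + 76·n^2 - 192·n + 256.
Next, n = 4 is a root, so (n - 4) divides it; the quotient is n^3 - 11·n^2 + 32·n - 64.
Continuing, n = 8 is a root, so (n - 8) is a factor; dividing leaves n^2 - 3·n + 8.
The quadratic n^2 - 3·n + 8 has discriminant -23 < 0 and is irreducible over ℤ.

(3·n - 5)·(n - 4)·(n - 8)·(n^2 - 3·n + 8)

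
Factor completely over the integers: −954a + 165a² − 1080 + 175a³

By the rational root theorem, a = −15/7 is a root, so (7a + 15) is a factor; dividing leaves 25a² − 30a − 72.
The remaining quadratic factors as (5a − 12)(5a + 6).

(5a + 6)(5a − 12)(7a + 15)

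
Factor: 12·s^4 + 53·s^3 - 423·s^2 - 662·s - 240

(3·s + 2)·(4·s + 3)·(s + 8)·(s - 5)

Among the possible rational roots, s = -3/4 is a root, giving the factor (4·s + 3) and quotient 3·s^3 + 11·s^2 - 114·s - 80.
Next, s = 5 is a root, so (s - 5) is a factor; dividing leaves 3·s^2 + 26·s + 16.
The remaining quadratic factors as (3·s + 2)(s + 8).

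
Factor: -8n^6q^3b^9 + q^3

-q^3(2n^2b^3 - 1)(4n^4b^6 + 2n^2b^3 + 1)

Factor out q^3 first: what remains is -8n^6b^9 + 1.
Recognize a difference of cubes with the parts 1 and 2n^2b^3.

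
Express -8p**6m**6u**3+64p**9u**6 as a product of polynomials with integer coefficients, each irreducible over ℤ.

8p**6u**3(2pu-m**2)(4p**2u**2+2pm**2u+m**4)

Every term has a factor of 8p**6u**3; factoring it out leaves 8p**3u**3-m**6.
Recognize a difference of cubes with the parts 2pu and m**2.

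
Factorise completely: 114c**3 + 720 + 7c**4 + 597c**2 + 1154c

(7c + 9)(c + 2)(c + 5)(c + 8)

Among the possible rational roots, c = -5 is a root, so (c + 5) is a factor; dividing leaves 7c**3 + 79c**2 + 202c + 144.
Continuing, c = -9/7 is a root, so (7c + 9) divides it; the quotient is c**2 + 10c + 16.
The remaining quadratic factors as (c + 8)(c + 2).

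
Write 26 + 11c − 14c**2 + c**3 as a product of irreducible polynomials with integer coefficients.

(c + 1)(c − 13)(c − 2)

By the rational root theorem, c = 13 is a root, giving the factor (c − 13) and quotient c**2 − c − 2.
The remaining quadratic factors as (c + 1)(c − 2).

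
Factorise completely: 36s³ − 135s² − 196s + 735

Among the possible rational roots, s = 7/3 is a root, giving the factor (3s − 7) and quotient 12s² − 17s − 105.
The remaining quadratic factors as (3s + 7)(4s − 15).

(3s + 7)(3s − 7)(4s − 15)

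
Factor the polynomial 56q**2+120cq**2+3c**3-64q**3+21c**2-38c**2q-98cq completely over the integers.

Group: 3c(c**2-12cq+7c+32q**2-28q) - 2q(c**2-12cq+7c+32q**2-28q); both groups contain (c**2-12cq+7c+32q**2-28q), so (3c-2q) is a factor with cofactor c**2-12cq+7c+32q**2-28q.
The cofactor groups again: c**2-12cq+7c+32q**2-28q = c(c-8q+7) - 4q(c-8q+7); both groups contain (c-8q+7), giving (c-4q)(c-8q+7).

(3c-2q)(c-4q)(c-8q+7)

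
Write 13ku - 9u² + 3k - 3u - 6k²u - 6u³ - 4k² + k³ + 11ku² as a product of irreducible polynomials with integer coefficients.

(k - 2u - 1)(k - 3u - 3)(k - u)

Group: k(k² - 3ku - k + 2u² + u) + (-3u - 3)(k² - 3ku - k + 2u² + u); both groups contain (k² - 3ku - k + 2u² + u), so (k - 3u - 3) is a factor with cofactor k² - 3ku - k + 2u² + u.
The cofactor groups again: k² - 3ku - k + 2u² + u = k(k - 2u - 1) - u(k - 2u - 1); both groups contain (k - 2u - 1), giving (k - u)(k - 2u - 1).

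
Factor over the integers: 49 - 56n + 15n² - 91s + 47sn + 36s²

Group: 4s(9s + 5n - 7) + (3n - 7)(9s + 5n - 7); both groups contain (9s + 5n - 7).

(4s + 3n - 7)(9s + 5n - 7)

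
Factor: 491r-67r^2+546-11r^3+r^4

(r+1)(r+7)(r-13)(r-6)

Trying the rational-root candidates, r = 13 is a root, so (r-13) is a factor; dividing leaves r^3+2r^2-41r-42.
Continuing, r = -1 is a root, so (r+1) is a factor; dividing leaves r^2+r-42.
The remaining quadratic factors as (r+7)(r-6).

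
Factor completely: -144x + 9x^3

Factor out 9x, leaving x^2 - 16, which is a difference of two squares.

9x(x + 4)(x - 4)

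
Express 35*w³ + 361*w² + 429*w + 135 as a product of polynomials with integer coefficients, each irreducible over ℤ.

Trying the rational-root candidates, w = -3/5 is a root, so (5*w + 3) divides it; the quotient is 7*w² + 68*w + 45.
The remaining quadratic factors as (7*w + 5)(w + 9).

(5*w + 3)*(7*w + 5)*(w + 9)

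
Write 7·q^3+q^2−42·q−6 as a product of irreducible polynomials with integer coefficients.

(7·q+1)·(q^2−6)

Group as (7·q^3−42·q) + (q^2−6) = 7·q·(q^2−6) + (q^2−6).
Both groups share the factor (q^2−6).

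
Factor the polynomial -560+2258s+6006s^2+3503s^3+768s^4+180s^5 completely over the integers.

By the rational root theorem, s = -5/6 is a root, so (6s+5) divides it; the quotient is 30s^4+103s^3+498s^2+586s-112.
Continuing, s = 1/6 is a root, so (6s-1) is a factor; dividing leaves 5s^3+18s^2+86s+112.
Next, s = -8/5 is a root, so (5s+8) is a factor; dividing leaves s^2+2s+14.
The quadratic s^2+2s+14 has discriminant -52 < 0 and is irreducible over ℤ.

(5s+8)(6s+5)(6s-1)(s^2+2s+14)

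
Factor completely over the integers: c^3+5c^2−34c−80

Among the possible rational roots, c = −2 is a root, giving the factor (c+2) and quotient c^2+3c−40.
The remaining quadratic factors as (c+8)(c−5).

(c+2)(c+8)(c−5)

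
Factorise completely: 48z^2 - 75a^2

3(4z - 5a)(4z + 5a)

Factor out 3, leaving 16z^2 - 25a^2, which is a difference of two squares.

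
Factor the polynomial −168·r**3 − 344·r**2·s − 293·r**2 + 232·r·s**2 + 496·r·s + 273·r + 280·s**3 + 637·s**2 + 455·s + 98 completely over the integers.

Group: 3·r·(−56·r**2 + 16·r·s + 33·r + 40·s**2 + 51·s + 14) + (7·s + 7)·(−56·r**2 + 16·r·s + 33·r + 40·s**2 + 51·s + 14); both groups contain (−56·r**2 + 16·r·s + 33·r + 40·s**2 + 51·s + 14), so (3·r + 7·s + 7) is a factor with cofactor −56·r**2 + 16·r·s + 33·r + 40·s**2 + 51·s + 14.
The cofactor groups again: −56·r**2 + 16·r·s + 33·r + 40·s**2 + 51·s + 14 = −7·r·(8·r − 8·s − 7) + (−5·s − 2)·(8·r − 8·s − 7); both groups contain (8·r − 8·s − 7), giving −(7·r + 5·s + 2)·(8·r − 8·s − 7).

−(3·r + 7·s + 7)·(7·r + 5·s + 2)·(8·r − 8·s − 7)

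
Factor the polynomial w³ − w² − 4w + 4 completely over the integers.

Among the possible rational roots, w = 1 is a root, so (w − 1) divides it; the quotient is w² − 4.
The remaining quadratic factors as (w + 2)(w − 2).

(w + 2)(w − 1)(w − 2)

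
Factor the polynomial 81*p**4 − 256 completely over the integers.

(3*p + 4)*(3*p − 4)*(9*p**2 + 16)

(3*p)⁴ − (4)⁴ = ((3*p)² − (4)²)((3*p)² + (4)²); the first factor splits again, the second (9*p**2 + 16) is irreducible.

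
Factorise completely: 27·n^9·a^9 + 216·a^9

27·a^9·(n^3 + 2)·(n^6 - 2·n^3 + 4)

Every term has a factor of 27·a^9; factoring it out leaves n^9 + 8.
Recognize a sum of cubes with the parts n^3 and 2.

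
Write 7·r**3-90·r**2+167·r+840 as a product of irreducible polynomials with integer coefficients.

(7·r+15)·(r-7)·(r-8)

Testing divisors of the constant over divisors of the leading coefficient, r = -15/7 is a root, giving the factor (7·r+15) and quotient r**2-15·r+56.
The remaining quadratic factors as (r-8)(r-7).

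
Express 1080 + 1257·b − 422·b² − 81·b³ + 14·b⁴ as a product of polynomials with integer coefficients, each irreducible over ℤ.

(2·b + 9)·(7·b + 5)·(b − 3)·(b − 8)

By the rational root theorem, b = 8 is a root, so (b − 8) is a factor; dividing leaves 14·b³ + 31·b² − 174·b − 135.
Continuing, b = −5/7 is a root, so (7·b + 5) is a factor; dividing leaves 2·b² + 3·b − 27.
The remaining quadratic factors as (b − 3)(2·b + 9).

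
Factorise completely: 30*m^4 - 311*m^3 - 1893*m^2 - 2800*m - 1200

(2*m + 5)*(3*m + 4)*(5*m + 4)*(m - 15)

Trying the rational-root candidates, m = -4/3 is a root, so (3*m + 4) is a factor; dividing leaves 10*m^3 - 117*m^2 - 475*m - 300.
Continuing, m = 15 is a root, so (m - 15) divides it; the quotient is 10*m^2 + 33*m + 20.
The remaining quadratic factors as (2*m + 5)(5*m + 4).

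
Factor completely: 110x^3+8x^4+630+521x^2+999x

Testing divisors of the constant over divisors of the leading coefficient, x = -3 is a root, giving the factor (x+3) and quotient 8x^3+86x^2+263x+210.
Next, x = -6 is a root, giving the factor (x+6) and quotient 8x^2+38x+35.
The remaining quadratic factors as (2x+7)(4x+5).

(2x+7)(4x+5)(x+3)(x+6)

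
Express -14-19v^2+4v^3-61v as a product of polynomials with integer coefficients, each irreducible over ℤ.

By the rational root theorem, v = 7 is a root, so (v-7) is a factor; dividing leaves 4v^2+9v+2.
The remaining quadratic factors as (v+2)(4v+1).

(4v+1)(v+2)(v-7)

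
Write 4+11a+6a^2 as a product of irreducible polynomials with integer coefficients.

Need a pair with product 6·4 = 24 and sum 11: that's 8 and 3.
Split the middle term: 6a^2+8a + 3a+4 = 2a(3a+4) + (3a+4).

(2a+1)(3a+4)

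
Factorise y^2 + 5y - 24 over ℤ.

Two integers with product -24 and sum 5 are -3 and 8.

(y + 8)(y - 3)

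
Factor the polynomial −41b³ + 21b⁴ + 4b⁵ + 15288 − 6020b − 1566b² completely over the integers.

By the rational root theorem, b = 7/4 is a root, giving the factor (4b − 7) and quotient b⁴ + 7b³ + 2b² − 388b − 2184.
Continuing, b = 7 is a root, so (b − 7) is a factor; dividing leaves b³ + 14b² + 100b + 312.
Continuing, b = −6 is a root, so (b + 6) is a factor; dividing leaves b² + 8b + 52.
The quadratic b² + 8b + 52 has discriminant −144 < 0 and is irreducible over ℤ.

(4b − 7)(b + 6)(b − 7)(b² + 8b + 52)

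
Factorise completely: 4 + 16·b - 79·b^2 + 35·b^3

By the rational root theorem, b = 2/5 is a root, so (5·b - 2) is a factor; dividing leaves 7·b^2 - 13·b - 2.
The remaining quadratic factors as (7·b + 1)(b - 2).

(5·b - 2)·(7·b + 1)·(b - 2)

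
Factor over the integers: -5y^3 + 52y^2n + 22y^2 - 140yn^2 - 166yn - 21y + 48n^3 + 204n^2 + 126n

Group: y(-5y^2 + 32yn + 7y - 12n^2 - 42n) + (-4n - 3)(-5y^2 + 32yn + 7y - 12n^2 - 42n); both groups contain (-5y^2 + 32yn + 7y - 12n^2 - 42n), so (y - 4n - 3) is a factor with cofactor -5y^2 + 32yn + 7y - 12n^2 - 42n.
The cofactor groups again: -5y^2 + 32yn + 7y - 12n^2 - 42n = -y(5y - 2n - 7) + 6n(5y - 2n - 7); both groups contain (5y - 2n - 7), giving -(y - 6n)(5y - 2n - 7).

-(5y - 2n - 7)(y - 4n - 3)(y - 6n)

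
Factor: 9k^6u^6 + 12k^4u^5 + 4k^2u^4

k^2u^4(3k^2u + 2)^2

Factor out k^2u^4 first: what remains is 9k^4u^2 + 12k^2u + 4.
Recognize a perfect-square trinomial with the parts 3k^2u and 2.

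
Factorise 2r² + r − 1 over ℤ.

Need a pair with product 2·(−1) = −2 and sum 1: that's 2 and −1.
Split the middle term: 2r² + 2r − r − 1 = 2r(r + 1) − (r + 1).

(2r − 1)(r + 1)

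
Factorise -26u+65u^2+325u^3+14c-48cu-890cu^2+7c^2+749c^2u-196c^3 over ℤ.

Group: 7c(-28c^2+87cu-7c-65u^2+13u) + (-5u-2)(-28c^2+87cu-7c-65u^2+13u); both groups contain (-28c^2+87cu-7c-65u^2+13u), so (7c-5u-2) is a factor with cofactor -28c^2+87cu-7c-65u^2+13u.
The cofactor groups again: -28c^2+87cu-7c-65u^2+13u = -4c(7c-13u) + (5u-1)(7c-13u); both groups contain (7c-13u), giving -(4c-5u+1)(7c-13u).

-(4c-5u+1)(7c-13u)(7c-5u-2)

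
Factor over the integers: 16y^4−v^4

(2y−v)(2y+v)(4y^2+v^2)

Write as (4y^2)² − (v^2)², then factor 4y^2−v^2 once more.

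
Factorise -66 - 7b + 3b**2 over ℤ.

(3b + 11)(b - 6)

Need a pair with product 3·(-66) = -198 and sum -7: that's -18 and 11.
Split the middle term: 3b**2 - 18b + 11b - 66 = 3b(b - 6) + 11(b - 6).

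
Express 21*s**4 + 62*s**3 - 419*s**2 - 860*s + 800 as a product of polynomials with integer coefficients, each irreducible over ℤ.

By the rational root theorem, s = -5 is a root, so (s + 5) is a factor; dividing leaves 21*s**3 - 43*s**2 - 204*s + 160.
Next, s = 5/7 is a root, so (7*s - 5) divides it; the quotient is 3*s**2 - 4*s - 32.
The remaining quadratic factors as (s - 4)(3*s + 8).

(3*s + 8)*(7*s - 5)*(s + 5)*(s - 4)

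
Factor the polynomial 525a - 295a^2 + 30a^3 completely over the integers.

Pull out the common factor 5a, then factor the remaining trinomial.

5a(2a - 15)(3a - 7)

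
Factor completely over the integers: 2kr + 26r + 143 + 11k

Group as (2kr + 11k) + (26r + 143) = k(2r + 11) + 13(2r + 11).
Both groups share the factor (2r + 11).

(2r + 11)(k + 13)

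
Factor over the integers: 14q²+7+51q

Need a pair with product 14·7 = 98 and sum 51: that's 2 and 49.
Split the middle term: 14q²+2q + 49q+7 = 2q(7q+1) + 7(7q+1).

(2q+7)(7q+1)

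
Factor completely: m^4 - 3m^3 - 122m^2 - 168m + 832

Testing divisors of the constant over divisors of the leading coefficient, m = -8 is a root, so (m + 8) is a factor; dividing leaves m^3 - 11m^2 - 34m + 104.
Then m = 13 is a root, so (m - 13) is a factor; dividing leaves m^2 + 2m - 8.
The remaining quadratic factors as (m + 4)(m - 2).

(m + 4)(m + 8)(m - 13)(m - 2)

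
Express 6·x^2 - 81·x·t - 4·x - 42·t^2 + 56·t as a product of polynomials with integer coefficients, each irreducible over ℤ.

(x - 14·t)·(6·x + 3·t - 4)

Group: x·(6·x + 3·t - 4) - 14·t·(6·x + 3·t - 4); both groups contain (6·x + 3·t - 4).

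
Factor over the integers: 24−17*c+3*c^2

(3*c−8)*(c−3)

Need a pair with product 3·24 = 72 and sum −17: that's −9 and −8.
Split the middle term: 3*c^2−9*c − 8*c+24 = 3*c*(c−3) − 8*(c−3).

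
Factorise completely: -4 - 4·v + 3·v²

Need a pair with product 3·(-4) = -12 and sum -4: that's 2 and -6.
Split the middle term: 3·v² + 2·v - 6·v - 4 = v·(3·v + 2) - 2·(3·v + 2).

(3·v + 2)·(v - 2)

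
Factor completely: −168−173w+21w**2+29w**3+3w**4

(3w−7)(w+1)(w+3)(w+8)

Testing divisors of the constant over divisors of the leading coefficient, w = −3 is a root, giving the factor (w+3) and quotient 3w**3+20w**2−39w−56.
Then w = 7/3 is a root, so (3w−7) divides it; the quotient is w**2+9w+8.
The remaining quadratic factors as (w+8)(w+1).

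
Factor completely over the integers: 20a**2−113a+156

Need a pair with product 20·156 = 3120 and sum −113: that's −48 and −65.
Split the middle term: 20a**2−48a − 65a+156 = 4a(5a−12) − 13(5a−12).

(4a−13)(5a−12)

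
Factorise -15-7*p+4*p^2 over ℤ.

(4*p+5)*(p-3)

Need a pair with product 4·(-15) = -60 and sum -7: that's 5 and -12.
Split the middle term: 4*p^2+5*p - 12*p-15 = p*(4*p+5) - 3*(4*p+5).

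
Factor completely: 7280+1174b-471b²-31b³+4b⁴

(4b+13)(b+8)(b-14)(b-5)

Testing divisors of the constant over divisors of the leading coefficient, b = 5 is a root, so (b-5) divides it; the quotient is 4b³-11b²-526b-1456.
Next, b = -13/4 is a root, so (4b+13) is a factor; dividing leaves b²-6b-112.
The remaining quadratic factors as (b-14)(b+8).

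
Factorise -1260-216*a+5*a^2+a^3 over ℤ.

(a+14)*(a+6)*(a-15)

Trying the rational-root candidates, a = 15 is a root, so (a-15) divides it; the quotient is a^2+20*a+84.
The remaining quadratic factors as (a+6)(a+14).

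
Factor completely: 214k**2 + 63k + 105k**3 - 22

Among the possible rational roots, k = -2/3 is a root, giving the factor (3k + 2) and quotient 35k**2 + 48k - 11.
The remaining quadratic factors as (7k + 11)(5k - 1).

(3k + 2)(5k - 1)(7k + 11)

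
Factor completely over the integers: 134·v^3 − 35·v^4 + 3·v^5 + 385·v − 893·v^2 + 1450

(3·v − 5)·(v + 1)·(v − 10)·(v^2 − v + 29)

By the rational root theorem, v = −1 is a root, giving the factor (v + 1) and quotient 3·v^4 − 38·v^3 + 172·v^2 − 1065·v + 1450.
Next, v = 5/3 is a root, so (3·v − 5) is a factor; dividing leaves v^3 − 11·v^2 + 39·v − 290.
Then v = 10 is a root, so (v − 10) divides it; the quotient is v^2 − v + 29.
The quadratic v^2 − v + 29 has discriminant −115 < 0 and is irreducible over ℤ.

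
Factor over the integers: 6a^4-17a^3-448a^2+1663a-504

Among the possible rational roots, a = 8 is a root, giving the factor (a-8) and quotient 6a^3+31a^2-200a+63.
Continuing, a = 7/2 is a root, so (2a-7) divides it; the quotient is 3a^2+26a-9.
The remaining quadratic factors as (a+9)(3a-1).

(2a-7)(3a-1)(a+9)(a-8)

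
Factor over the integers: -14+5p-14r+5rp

Group as (5rp-14r) + (5p-14) = r(5p-14) + (5p-14).
Both groups share the factor (5p-14).

(5p-14)(r+1)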